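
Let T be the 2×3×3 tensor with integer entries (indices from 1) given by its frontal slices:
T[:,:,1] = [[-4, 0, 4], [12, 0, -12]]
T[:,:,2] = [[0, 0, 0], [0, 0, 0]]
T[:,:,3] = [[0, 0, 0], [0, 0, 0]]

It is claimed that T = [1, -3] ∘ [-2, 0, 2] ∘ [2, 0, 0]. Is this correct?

Reconstruct entrywise from the claimed factors. For example, T[2,3,2] = 0 and Σₗ aₗ[2]bₗ[3]cₗ[2] = (-3)·(2)·(0) = 0; checking all 18 entries, every one matches. The claim holds.

Yes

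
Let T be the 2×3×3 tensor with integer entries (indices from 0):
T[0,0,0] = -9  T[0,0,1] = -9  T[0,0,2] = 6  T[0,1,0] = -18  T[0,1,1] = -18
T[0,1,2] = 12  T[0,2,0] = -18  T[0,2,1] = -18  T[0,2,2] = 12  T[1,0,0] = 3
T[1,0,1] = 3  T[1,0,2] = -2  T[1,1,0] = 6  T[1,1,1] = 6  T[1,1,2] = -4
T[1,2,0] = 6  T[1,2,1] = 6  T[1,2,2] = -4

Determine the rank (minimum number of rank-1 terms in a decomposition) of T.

Lower bound: T ≠ 0 (e.g. T[0,0,0] = -9), so rank(T) ≥ 1.
Upper bound: the mode-1 fibre T[:,0,0] = [-9, 3] gives a = [3, -1] (primitive direction); the mode-2 fibre T[0,:,0] = [-9, -18, -18] gives b = [1, 2, 2]; then c[k] = T[0,0,k] / (a[0]·b[0]) = [-9, -9, 6] / 3 = [-3, -3, 2].
Expanding [3, -1] ⊗ [1, 2, 2] ⊗ [-3, -3, 2] reproduces all 18 entries of T, so T = [3, -1] ⊗ [1, 2, 2] ⊗ [-3, -3, 2] and rank(T) ≤ 1.
These bounds meet, so rank(T) = 1.

1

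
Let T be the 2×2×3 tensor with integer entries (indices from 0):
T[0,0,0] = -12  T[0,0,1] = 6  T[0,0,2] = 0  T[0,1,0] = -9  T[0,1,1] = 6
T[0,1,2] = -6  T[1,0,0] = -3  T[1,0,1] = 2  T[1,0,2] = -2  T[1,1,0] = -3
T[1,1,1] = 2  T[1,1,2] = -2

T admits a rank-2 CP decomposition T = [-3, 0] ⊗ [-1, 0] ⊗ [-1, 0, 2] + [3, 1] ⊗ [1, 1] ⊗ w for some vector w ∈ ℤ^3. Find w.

Subtract the known terms from T to get the rank-1 residual R = [3, 1] ⊗ [1, 1] ⊗ w, so R[i,j,k] = a[i]·b[j]·w[k]. Pick indices with nonzero a[0]·b[0] = (3)·(1) = 3. Only the fibre through (0,0,·) is needed: R[0,0,:] = T[0,0,:] − Σₗ aₗ[0]bₗ[0]cₗ = [-12, 6, 0] − (-3)·(-1)·[-1, 0, 2] = [-9, 6, -6]. Then w[k] = R[0,0,k] / 3 for each k, giving w = [-9, 6, -6] / 3 = [-3, 2, -2].

w = [-3, 2, -2]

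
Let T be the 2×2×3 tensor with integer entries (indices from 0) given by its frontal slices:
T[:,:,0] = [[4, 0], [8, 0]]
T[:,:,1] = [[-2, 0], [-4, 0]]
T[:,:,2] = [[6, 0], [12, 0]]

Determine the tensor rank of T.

Lower bound: T ≠ 0 (e.g. T[0,0,0] = 4), so rank(T) ≥ 1.
Upper bound: the mode-1 fibre T[:,0,0] = [4, 8] gives a = (1, 2) (primitive direction); the mode-2 fibre T[0,:,0] = [4, 0] gives b = (1, 0); then c[k] = T[0,0,k] / (a[0]·b[0]) = [4, -2, 6] / 1 = (4, -2, 6).
Expanding (1, 2) ⊗ (1, 0) ⊗ (4, -2, 6) reproduces all 12 entries of T, so T = (1, 2) ⊗ (1, 0) ⊗ (4, -2, 6) and rank(T) ≤ 1.
These bounds meet, so rank(T) = 1.

1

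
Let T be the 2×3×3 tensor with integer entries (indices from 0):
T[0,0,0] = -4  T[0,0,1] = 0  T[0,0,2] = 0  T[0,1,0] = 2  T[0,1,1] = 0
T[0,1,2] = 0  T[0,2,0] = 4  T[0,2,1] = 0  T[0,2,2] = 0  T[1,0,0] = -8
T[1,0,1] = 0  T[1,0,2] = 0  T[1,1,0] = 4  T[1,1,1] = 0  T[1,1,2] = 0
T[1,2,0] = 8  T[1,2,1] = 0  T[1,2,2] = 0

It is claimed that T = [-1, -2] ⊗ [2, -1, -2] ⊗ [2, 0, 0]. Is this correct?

Reconstruct entrywise from the claimed factors. For example, T[1,2,0] = 8 and Σₗ aₗ[1]bₗ[2]cₗ[0] = (-2)·(-2)·(2) = 8; checking all 18 entries, every one matches. The claim holds.

Yes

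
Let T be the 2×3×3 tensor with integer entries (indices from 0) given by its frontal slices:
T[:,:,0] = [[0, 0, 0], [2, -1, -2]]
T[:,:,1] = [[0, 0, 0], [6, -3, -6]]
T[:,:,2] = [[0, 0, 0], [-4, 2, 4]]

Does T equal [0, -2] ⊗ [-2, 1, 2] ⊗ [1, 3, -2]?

No

Reconstruct entry (1,0,0) from the claimed factors: Σₗ aₗ[1]bₗ[0]cₗ[0] = (-2)·(-2)·(1) = 4, but T[1,0,0] = 2. The claim is false.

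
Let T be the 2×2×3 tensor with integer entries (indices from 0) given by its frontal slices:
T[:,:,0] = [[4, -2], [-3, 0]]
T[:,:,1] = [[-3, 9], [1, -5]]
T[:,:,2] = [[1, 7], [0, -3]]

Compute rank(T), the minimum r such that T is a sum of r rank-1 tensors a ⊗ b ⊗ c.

Lower bound: the mode-3 unfolding of T (rows indexed by k, columns by (i,j) = (0,0), (0,1), (1,0), (1,1)) is [[4, -2, -3, 0], [-3, 9, 1, -5], [1, 7, 0, -3]].
There the 3×3 minor on rows k ∈ {0, 1, 2}, columns (i,j) ∈ {(0,0), (0,1), (1,0)} is det [[4, -2, -3], [-3, 9, 1], [1, 7, 0]] = 60 ≠ 0, so this unfolding has rank ≥ 3; CP rank is at least every unfolding rank, so rank(T) ≥ 3. (This is only a lower bound: in general the CP rank may exceed every unfolding rank, so we still need to exhibit 3 rank-1 terms summing to T.)
Upper bound: T is a sum of 3 rank-1 terms, T = [1, -1] ⊗ [1, 1] ⊗ [2, 1, 1] + [1, 0] ⊗ [1, 1] ⊗ [0, 0, 2] + [2, -1] ⊗ [1, -2] ⊗ [1, -2, -1] (one valid choice — decompositions are not unique — normalised so each a, b is primitive with positive first nonzero entry; check it by expanding all entries), so rank(T) ≤ 3.
These bounds meet, so rank(T) = 3.
Check entry T[1,0,1] = 1: (-1)·(1)·(1) + (0)·(1)·(0) + (-1)·(1)·(-2) = 1.

3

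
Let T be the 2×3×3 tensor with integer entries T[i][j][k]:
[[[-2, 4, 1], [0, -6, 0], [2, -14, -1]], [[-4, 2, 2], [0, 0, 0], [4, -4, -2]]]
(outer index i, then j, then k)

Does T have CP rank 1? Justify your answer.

No

The mode-2 unfolding of T (rows indexed by j, columns by (i,k) = (0,0), (0,1), (0,2), (1,0), (1,1), (1,2)) is [[-2, 4, 1, -4, 2, 2], [0, -6, 0, 0, 0, 0], [2, -14, -1, 4, -4, -2]].
There the 3×3 minor on rows j ∈ {0, 1, 2}, columns (i,k) ∈ {(0,0), (0,1), (1,1)} is det [[-2, 4, 2], [0, -6, 0], [2, -14, -4]] = -24 ≠ 0, so this unfolding has rank ≥ 3; CP rank is at least every unfolding rank, so rank(T) ≥ 3.
In particular rank(T) ≥ 3 > 1, so T is not rank-1.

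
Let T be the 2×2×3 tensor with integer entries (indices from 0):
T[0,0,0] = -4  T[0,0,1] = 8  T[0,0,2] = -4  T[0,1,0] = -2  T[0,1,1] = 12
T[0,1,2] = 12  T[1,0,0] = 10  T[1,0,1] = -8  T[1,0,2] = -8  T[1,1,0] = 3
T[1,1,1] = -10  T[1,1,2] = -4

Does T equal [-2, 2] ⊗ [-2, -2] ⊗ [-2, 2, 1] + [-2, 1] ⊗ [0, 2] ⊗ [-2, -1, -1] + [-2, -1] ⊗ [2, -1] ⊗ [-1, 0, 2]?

Reconstruct entrywise from the claimed factors. For example, T[1,1,0] = 3 and Σₗ aₗ[1]bₗ[1]cₗ[0] = (2)·(-2)·(-2) + (1)·(2)·(-2) + (-1)·(-1)·(-1) = 3; checking all 12 entries, every one matches. The claim holds.

Yes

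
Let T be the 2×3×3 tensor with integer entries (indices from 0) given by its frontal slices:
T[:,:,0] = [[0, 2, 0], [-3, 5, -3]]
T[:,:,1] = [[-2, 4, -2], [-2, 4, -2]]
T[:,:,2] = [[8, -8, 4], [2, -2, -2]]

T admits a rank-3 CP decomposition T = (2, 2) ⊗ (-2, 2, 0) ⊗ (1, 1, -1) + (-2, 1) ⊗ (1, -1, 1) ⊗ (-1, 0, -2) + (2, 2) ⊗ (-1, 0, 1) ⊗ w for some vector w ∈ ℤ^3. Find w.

Subtract the known terms from T to get the rank-1 residual R = (2, 2) ⊗ (-1, 0, 1) ⊗ w, so R[i,j,k] = a[i]·b[j]·w[k]. Pick indices with nonzero a[0]·b[0] = (2)·(-1) = -2. Only the fibre through (0,0,·) is needed: R[0,0,:] = T[0,0,:] − Σₗ aₗ[0]bₗ[0]cₗ = [0, -2, 8] − (2)·(-2)·(1, 1, -1) − (-2)·(1)·(-1, 0, -2) = [2, 2, 0]. Then w[k] = R[0,0,k] / -2 for each k, giving w = [2, 2, 0] / -2 = (-1, -1, 0).

w = (-1, -1, 0)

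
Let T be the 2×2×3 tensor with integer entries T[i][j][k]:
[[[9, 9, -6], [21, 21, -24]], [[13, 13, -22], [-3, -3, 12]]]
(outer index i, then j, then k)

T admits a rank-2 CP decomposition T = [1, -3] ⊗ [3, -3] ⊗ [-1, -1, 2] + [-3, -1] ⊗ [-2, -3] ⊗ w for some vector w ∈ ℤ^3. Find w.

Subtract the known terms from T to get the rank-1 residual R = [-3, -1] ⊗ [-2, -3] ⊗ w, so R[i,j,k] = a[i]·b[j]·w[k]. Pick indices with nonzero a[0]·b[0] = (-3)·(-2) = 6. Only the fibre through (0,0,·) is needed: R[0,0,:] = T[0,0,:] − Σₗ aₗ[0]bₗ[0]cₗ = [9, 9, -6] − (1)·(3)·[-1, -1, 2] = [12, 12, -12]. Then w[k] = R[0,0,k] / 6 for each k, giving w = [12, 12, -12] / 6 = [2, 2, -2].

w = [2, 2, -2]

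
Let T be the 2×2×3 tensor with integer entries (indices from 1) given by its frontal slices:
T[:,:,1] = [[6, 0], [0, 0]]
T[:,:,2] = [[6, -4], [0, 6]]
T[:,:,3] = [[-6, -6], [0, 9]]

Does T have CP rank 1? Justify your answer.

The mode-3 unfolding of T (rows indexed by k, columns by (i,j) = (1,1), (1,2), (2,1), (2,2)) is [[6, 0, 0, 0], [6, -4, 0, 6], [-6, -6, 0, 9]].
There the 2×2 minor on rows k ∈ {1, 2}, columns (i,j) ∈ {(1,1), (1,2)} is det [[6, 0], [6, -4]] = -24 ≠ 0, so this unfolding has rank ≥ 2; CP rank is at least every unfolding rank, so rank(T) ≥ 2.
In particular rank(T) ≥ 2 > 1, so T is not rank-1.

No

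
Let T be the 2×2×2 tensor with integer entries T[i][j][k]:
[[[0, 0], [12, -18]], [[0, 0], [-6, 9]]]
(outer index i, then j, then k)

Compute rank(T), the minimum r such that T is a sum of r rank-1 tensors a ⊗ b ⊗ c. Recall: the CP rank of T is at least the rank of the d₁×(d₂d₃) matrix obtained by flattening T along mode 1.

1

Lower bound: T ≠ 0 (e.g. T[0,1,0] = 12), so rank(T) ≥ 1.
Upper bound: if T = a ⊗ b ⊗ c then every fibre of T is a multiple of the corresponding factor, so read the factors off the fibres through the nonzero entry T[0,1,0] = 12.
The mode-1 fibre T[:,1,0] = [12, -6] gives a = [2, -1] (primitive direction); the mode-2 fibre T[0,:,0] = [0, 12] gives b = [0, 1]; then c[k] = T[0,1,k] / (a[0]·b[1]) = [12, -18] / 2 = [6, -9].
Expanding [2, -1] ⊗ [0, 1] ⊗ [6, -9] reproduces all 8 entries of T, so T = [2, -1] ⊗ [0, 1] ⊗ [6, -9] and rank(T) ≤ 1.
These bounds meet, so rank(T) = 1.
Check entry T[0,0,0] = 0: (2)·(0)·(6) = 0.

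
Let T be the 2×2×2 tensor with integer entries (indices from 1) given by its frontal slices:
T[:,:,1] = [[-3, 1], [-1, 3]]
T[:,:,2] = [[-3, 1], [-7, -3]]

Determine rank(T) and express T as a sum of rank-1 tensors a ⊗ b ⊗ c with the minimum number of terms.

Lower bound: the mode-3 unfolding of T (rows indexed by k, columns by (i,j) = (1,1), (1,2), (2,1), (2,2)) is [[-3, 1, -1, 3], [-3, 1, -7, -3]].
There the 2×2 minor on rows k ∈ {1, 2}, columns (i,j) ∈ {(1,1), (2,1)} is det [[-3, -1], [-3, -7]] = 18 ≠ 0, so this unfolding has rank ≥ 2; CP rank is at least every unfolding rank, so rank(T) ≥ 2. (Flattening ranks never certify an upper bound on CP rank; for that we must actually write T with 2 rank-1 terms.)
Upper bound — finding two terms. Write S_k = T[:,:,k] for the frontal slices: S₁ = [[-3, 1], [-1, 3]], S₂ = [[-3, 1], [-7, -3]].
If T = a₁ ⊗ b₁ ⊗ c₁ + a₂ ⊗ b₂ ⊗ c₂ then each S_k = c₁[k]·a₁b₁ᵀ + c₂[k]·a₂b₂ᵀ. S₁ and S₂ are linearly independent, so a₁b₁ᵀ and a₂b₂ᵀ must span the same plane of matrices: they are the rank-1 matrices of the form x·S₁ + y·S₂.
det(x·S₁ + y·S₂) is −8·x² + 8·xy + 16·y² = (-8)·(x − 2·y)(x + y), vanishing at (x:y) = (2:1) and (1:-1).
M₁ = 2·S₁ + S₂ = [[-9, 3], [-9, 3]] = (-3)·[1, 1][3, -1]ᵀ and M₂ = S₁ − S₂ = [[0, 0], [6, 6]] = 6·[0, 1][1, 1]ᵀ, so take a₁ = [1, 1], b₁ = [3, -1], a₂ = [0, 1], b₂ = [1, 1].
Each slice is an integer combination of E₁ = a₁b₁ᵀ and E₂ = a₂b₂ᵀ: S₁ = −E₁ + 2·E₂, S₂ = −E₁ − 4·E₂; reading off coefficients, c₁ = [-1, -1] and c₂ = [2, -4].
Hence T = [1, 1] ⊗ [3, -1] ⊗ [-1, -1] + [0, 1] ⊗ [1, 1] ⊗ [2, -4], so rank(T) ≤ 2.
These bounds meet, so rank(T) = 2.
Check entry T[2,2,2] = -3: (1)·(-1)·(-1) + (1)·(1)·(-4) = -3.

rank(T) = 2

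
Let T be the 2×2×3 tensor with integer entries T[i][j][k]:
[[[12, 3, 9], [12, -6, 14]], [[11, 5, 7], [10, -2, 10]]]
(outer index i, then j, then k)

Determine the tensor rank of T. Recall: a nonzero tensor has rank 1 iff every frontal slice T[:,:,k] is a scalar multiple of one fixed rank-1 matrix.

2

Lower bound: in the mode-2 unfolding of T (rows indexed by j, columns by (i,k)) the 2×2 minor on rows j ∈ {0, 1}, columns (i,k) ∈ {(0,0), (0,1)} is det [[12, 3], [12, -6]] = -108 ≠ 0, so that unfolding has rank ≥ 2 and hence rank(T) ≥ 2 (CP rank is at least every unfolding rank, though it can be larger).
Upper bound: with S_k = T[:,:,k], the two rank-1 terms a₁b₁ᵀ, a₂b₂ᵀ are the rank-1 members of the pencil x·S₀ + y·S₁.
det(x·S₀ + y·S₁) is −12·x² + 12·xy + 24·y² = (-12)·(x − 2·y)(x + y), vanishing at (x:y) = (2:1) and (1:-1).
M₁ = 2·S₀ + S₁ = [[27, 18], [27, 18]] = 9·[1, 1][3, 2]ᵀ and M₂ = S₀ − S₁ = [[9, 18], [6, 12]] = 3·[3, 2][1, 2]ᵀ, so take a₁ = [1, 1], b₁ = [3, 2], a₂ = [3, 2], b₂ = [1, 2].
Each slice is an integer combination of E₁ = a₁b₁ᵀ and E₂ = a₂b₂ᵀ: S₀ = 3·E₁ + E₂, S₁ = 3·E₁ − 2·E₂, S₂ = E₁ + 2·E₂; reading off coefficients, c₁ = [3, 3, 1] and c₂ = [1, -2, 2].
Hence T = [1, 1] ∘ [3, 2] ∘ [3, 3, 1] + [3, 2] ∘ [1, 2] ∘ [1, -2, 2], so rank(T) ≤ 2.
These bounds meet, so rank(T) = 2.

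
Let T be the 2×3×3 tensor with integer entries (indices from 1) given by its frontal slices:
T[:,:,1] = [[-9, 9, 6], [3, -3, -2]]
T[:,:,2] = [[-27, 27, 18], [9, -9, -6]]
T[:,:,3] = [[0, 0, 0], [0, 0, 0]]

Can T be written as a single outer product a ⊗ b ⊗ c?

Yes

If T = a ⊗ b ⊗ c then every fibre of T is a multiple of the corresponding factor, so read the factors off the fibres through the nonzero entry T[1,1,1] = -9.
The mode-1 fibre T[:,1,1] = [-9, 3] gives a = [3, -1] (primitive direction); the mode-2 fibre T[1,:,1] = [-9, 9, 6] gives b = [3, -3, -2]; then c[k] = T[1,1,k] / (a[1]·b[1]) = [-9, -27, 0] / 9 = [-1, -3, 0].
Expanding [3, -1] ⊗ [3, -3, -2] ⊗ [-1, -3, 0] reproduces all 18 entries of T, so T = [3, -1] ⊗ [3, -3, -2] ⊗ [-1, -3, 0] and rank(T) ≤ 1.
Equivalently every frontal slice T[:,:,k] is c[k] times the rank-1 matrix [3, -1] ⊗ [3, -3, -2]. So T has rank 1 (it is nonzero).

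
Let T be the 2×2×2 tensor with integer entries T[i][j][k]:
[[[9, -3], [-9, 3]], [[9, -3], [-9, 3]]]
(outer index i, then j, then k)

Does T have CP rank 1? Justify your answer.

Yes

The mode-1 fibre T[:,0,0] = [9, 9] gives a = [1, 1] (primitive direction); the mode-2 fibre T[0,:,0] = [9, -9] gives b = [1, -1]; then c[k] = T[0,0,k] / (a[0]·b[0]) = [9, -3] / 1 = [9, -3].
Expanding [1, 1] ⊗ [1, -1] ⊗ [9, -3] reproduces all 8 entries of T, so T = [1, 1] ⊗ [1, -1] ⊗ [9, -3] and rank(T) ≤ 1.
Equivalently every frontal slice T[:,:,k] is c[k] times the rank-1 matrix [1, 1] ⊗ [1, -1]. So T has rank 1 (it is nonzero).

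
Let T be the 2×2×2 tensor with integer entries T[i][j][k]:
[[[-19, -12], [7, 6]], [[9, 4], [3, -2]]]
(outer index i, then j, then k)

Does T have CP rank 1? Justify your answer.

The mode-2 unfolding of T (rows indexed by j, columns by (i,k) = (0,0), (0,1), (1,0), (1,1)) is [[-19, -12, 9, 4], [7, 6, 3, -2]].
There the 2×2 minor on rows j ∈ {0, 1}, columns (i,k) ∈ {(0,0), (0,1)} is det [[-19, -12], [7, 6]] = -30 ≠ 0, so this unfolding has rank ≥ 2; CP rank is at least every unfolding rank, so rank(T) ≥ 2.
In particular rank(T) ≥ 2 > 1, so T is not rank-1.

No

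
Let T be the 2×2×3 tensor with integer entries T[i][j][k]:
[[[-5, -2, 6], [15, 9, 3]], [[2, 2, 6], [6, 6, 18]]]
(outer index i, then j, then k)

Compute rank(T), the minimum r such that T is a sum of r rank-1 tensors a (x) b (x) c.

2

Lower bound: in the mode-3 unfolding of T (rows indexed by k, columns by (i,j)) the 2×2 minor on rows k ∈ {0, 1}, columns (i,j) ∈ {(0,0), (0,1)} is det [[-5, 15], [-2, 9]] = -15 ≠ 0, so that unfolding has rank ≥ 2 and hence rank(T) ≥ 2 (CP rank is at least every unfolding rank, though it can be larger).
Upper bound: with S_k = T[:,:,k], the two rank-1 terms a₁b₁ᵀ, a₂b₂ᵀ are the rank-1 members of the pencil x·S₀ + y·S₁.
det(x·S₀ + y·S₁) is −60·x² − 90·xy − 30·y² = (-30)·(x + y)(2·x + y), vanishing at (x:y) = (1:-1) and (1:-2).
M₁ = S₀ − S₁ = [[-3, 6], [0, 0]] = (-3)·[1, 0][1, -2]ᵀ and M₂ = S₀ − 2·S₁ = [[-1, -3], [-2, -6]] = −[1, 2][1, 3]ᵀ, so take a₁ = [1, 0], b₁ = [1, -2], a₂ = [1, 2], b₂ = [1, 3].
Each slice is an integer combination of E₁ = a₁b₁ᵀ and E₂ = a₂b₂ᵀ: S₀ = −6·E₁ + E₂, S₁ = −3·E₁ + E₂, S₂ = 3·E₁ + 3·E₂; reading off coefficients, c₁ = [-6, -3, 3] and c₂ = [1, 1, 3].
Hence T = [1, 0] (x) [1, -2] (x) [-6, -3, 3] + [1, 2] (x) [1, 3] (x) [1, 1, 3], so rank(T) ≤ 2.
These bounds meet, so rank(T) = 2.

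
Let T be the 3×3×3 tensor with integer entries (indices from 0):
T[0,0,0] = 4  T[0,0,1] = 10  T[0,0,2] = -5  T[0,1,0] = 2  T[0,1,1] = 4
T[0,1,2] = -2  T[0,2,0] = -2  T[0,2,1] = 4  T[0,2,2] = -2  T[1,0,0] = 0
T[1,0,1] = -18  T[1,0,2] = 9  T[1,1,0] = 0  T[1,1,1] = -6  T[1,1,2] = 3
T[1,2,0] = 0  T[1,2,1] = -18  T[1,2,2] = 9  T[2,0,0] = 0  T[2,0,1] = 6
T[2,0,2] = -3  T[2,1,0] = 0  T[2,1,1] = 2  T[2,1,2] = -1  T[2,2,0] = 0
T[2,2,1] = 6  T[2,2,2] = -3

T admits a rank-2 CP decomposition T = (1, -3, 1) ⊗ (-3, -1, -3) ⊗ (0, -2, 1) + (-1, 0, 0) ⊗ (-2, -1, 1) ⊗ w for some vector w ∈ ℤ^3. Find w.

Subtract the known terms from T to get the rank-1 residual R = (-1, 0, 0) ⊗ (-2, -1, 1) ⊗ w, so R[i,j,k] = a[i]·b[j]·w[k]. Pick indices with nonzero a[0]·b[0] = (-1)·(-2) = 2. Only the fibre through (0,0,·) is needed: R[0,0,:] = T[0,0,:] − Σₗ aₗ[0]bₗ[0]cₗ = [4, 10, -5] − (1)·(-3)·(0, -2, 1) = [4, 4, -2]. Then w[k] = R[0,0,k] / 2 for each k, giving w = [4, 4, -2] / 2 = (2, 2, -1).

w = (2, 2, -1)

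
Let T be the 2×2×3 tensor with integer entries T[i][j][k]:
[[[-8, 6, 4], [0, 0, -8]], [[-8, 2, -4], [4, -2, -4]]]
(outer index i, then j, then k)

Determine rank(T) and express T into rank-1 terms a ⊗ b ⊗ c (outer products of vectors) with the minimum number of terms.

Lower bound: the mode-3 unfolding of T (rows indexed by k, columns by (i,j) = (0,0), (0,1), (1,0), (1,1)) is [[-8, 0, -8, 4], [6, 0, 2, -2], [4, -8, -4, -4]].
There the 3×3 minor on rows k ∈ {0, 1, 2}, columns (i,j) ∈ {(0,0), (0,1), (1,0)} is det [[-8, 0, -8], [6, 0, 2], [4, -8, -4]] = 256 ≠ 0, so this unfolding has rank ≥ 3; CP rank is at least every unfolding rank, so rank(T) ≥ 3. (Unfolding ranks only ever bound the CP rank from below — rank(T) can be strictly larger than all of them — so the matching upper bound has to come from an explicit 3-term decomposition.)
Upper bound: T is a sum of 3 rank-1 terms, T = (1, -1) ⊗ (1, 0) ⊗ (0, 2, 4) + (1, 1) ⊗ (1, -1) ⊗ (-8, 4, 0) + (2, 1) ⊗ (0, 1) ⊗ (-4, 2, -4) (one valid choice — decompositions are not unique — normalised so each a, b is primitive with positive first nonzero entry; check it by expanding all entries), so rank(T) ≤ 3.
These bounds meet, so rank(T) = 3.

rank(T) = 3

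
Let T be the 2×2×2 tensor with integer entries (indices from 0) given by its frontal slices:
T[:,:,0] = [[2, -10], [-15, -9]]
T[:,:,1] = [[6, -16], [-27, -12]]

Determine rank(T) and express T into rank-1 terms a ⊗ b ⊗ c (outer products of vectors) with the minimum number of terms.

rank(T) = 2

Lower bound: the mode-1 unfolding of T (rows indexed by i, columns by (j,k) = (0,0), (0,1), (1,0), (1,1)) is [[2, 6, -10, -16], [-15, -27, -9, -12]].
There the 2×2 minor on rows i ∈ {0, 1}, columns (j,k) ∈ {(0,0), (0,1)} is det [[2, 6], [-15, -27]] = 36 ≠ 0, so this unfolding has rank ≥ 2; CP rank is at least every unfolding rank, so rank(T) ≥ 2. (This is only a lower bound: in general the CP rank may exceed every unfolding rank, so we still need to exhibit 2 rank-1 terms summing to T.)
Upper bound — finding two terms. Write S_k = T[:,:,k] for the frontal slices: S₀ = [[2, -10], [-15, -9]], S₁ = [[6, -16], [-27, -12]].
If T = a₁ ⊗ b₁ ⊗ c₁ + a₂ ⊗ b₂ ⊗ c₂ then each S_k = c₁[k]·a₁b₁ᵀ + c₂[k]·a₂b₂ᵀ. S₀ and S₁ are linearly independent, so a₁b₁ᵀ and a₂b₂ᵀ must span the same plane of matrices: they are the rank-1 matrices of the form x·S₀ + y·S₁.
det(x·S₀ + y·S₁) is −168·x² − 588·xy − 504·y² = (-84)·(2·x + 3·y)(x + 2·y), vanishing at (x:y) = (3:-2) and (2:-1).
M₁ = 3·S₀ − 2·S₁ = [[-6, 2], [9, -3]] = −[2, -3][3, -1]ᵀ and M₂ = 2·S₀ − S₁ = [[-2, -4], [-3, -6]] = −[2, 3][1, 2]ᵀ, so take a₁ = [2, -3], b₁ = [3, -1], a₂ = [2, 3], b₂ = [1, 2].
Each slice is an integer combination of E₁ = a₁b₁ᵀ and E₂ = a₂b₂ᵀ: S₀ = E₁ − 2·E₂, S₁ = 2·E₁ − 3·E₂; reading off coefficients, c₁ = [1, 2] and c₂ = [-2, -3].
Hence T = [2, -3] ⊗ [3, -1] ⊗ [1, 2] + [2, 3] ⊗ [1, 2] ⊗ [-2, -3], so rank(T) ≤ 2.
These bounds meet, so rank(T) = 2.
Check entry T[0,1,0] = -10: (2)·(-1)·(1) + (2)·(2)·(-2) = -10.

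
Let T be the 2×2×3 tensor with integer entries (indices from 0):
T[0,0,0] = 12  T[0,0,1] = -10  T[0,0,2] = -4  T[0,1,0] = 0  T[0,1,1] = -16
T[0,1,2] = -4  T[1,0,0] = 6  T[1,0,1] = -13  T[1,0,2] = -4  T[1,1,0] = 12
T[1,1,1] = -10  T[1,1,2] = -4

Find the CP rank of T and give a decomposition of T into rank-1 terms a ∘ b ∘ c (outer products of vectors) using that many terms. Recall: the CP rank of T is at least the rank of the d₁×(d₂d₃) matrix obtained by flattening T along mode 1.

rank(T) = 2

Lower bound: in the mode-1 unfolding of T (rows indexed by i, columns by (j,k)) the 2×2 minor on rows i ∈ {0, 1}, columns (j,k) ∈ {(0,0), (0,1)} is det [[12, -10], [6, -13]] = -96 ≠ 0, so that unfolding has rank ≥ 2 and hence rank(T) ≥ 2 (CP rank is at least every unfolding rank, though it can be larger).
Upper bound: with S_k = T[:,:,k], the two rank-1 terms a₁b₁ᵀ, a₂b₂ᵀ are the rank-1 members of the pencil x·S₀ + y·S₁.
det(x·S₀ + y·S₁) is 144·x² − 144·xy − 108·y² = 36·(2·x − 3·y)(2·x + y), vanishing at (x:y) = (3:2) and (1:-2).
M₁ = 3·S₀ + 2·S₁ = [[16, -32], [-8, 16]] = 8·[2, -1][1, -2]ᵀ and M₂ = S₀ − 2·S₁ = [[32, 32], [32, 32]] = 32·[1, 1][1, 1]ᵀ, so take a₁ = [2, -1], b₁ = [1, -2], a₂ = [1, 1], b₂ = [1, 1].
Each slice is an integer combination of E₁ = a₁b₁ᵀ and E₂ = a₂b₂ᵀ: S₀ = 2·E₁ + 8·E₂, S₁ = E₁ − 12·E₂, S₂ = −4·E₂; reading off coefficients, c₁ = [2, 1, 0] and c₂ = [8, -12, -4].
Hence T = [2, -1] ∘ [1, -2] ∘ [2, 1, 0] + [1, 1] ∘ [1, 1] ∘ [8, -12, -4], so rank(T) ≤ 2.
These bounds meet, so rank(T) = 2.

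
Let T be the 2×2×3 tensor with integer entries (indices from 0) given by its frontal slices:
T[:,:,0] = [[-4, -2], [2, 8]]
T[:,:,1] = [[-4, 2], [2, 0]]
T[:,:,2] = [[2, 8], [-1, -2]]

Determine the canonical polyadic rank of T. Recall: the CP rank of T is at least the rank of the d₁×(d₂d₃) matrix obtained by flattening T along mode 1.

3

Lower bound: in the mode-3 unfolding of T (rows indexed by k, columns by (i,j)) the 3×3 minor on rows k ∈ {0, 1, 2}, columns (i,j) ∈ {(0,0), (0,1), (1,1)} is det [[-4, -2, 8], [-4, 2, 0], [2, 8, -2]] = -256 ≠ 0, so that unfolding has rank ≥ 3 and hence rank(T) ≥ 3 (CP rank is at least every unfolding rank, though it can be larger).
Upper bound: T is a sum of 3 rank-1 terms, T = [1, -2] ⊗ [0, 1] ⊗ [-2, 2, 0] + [1, 0] ⊗ [0, 1] ⊗ [8, 8, 4] + [2, -1] ⊗ [1, 2] ⊗ [-2, -2, 1] (one valid choice — decompositions are not unique — normalised so each a, b is primitive with positive first nonzero entry; check it by expanding all entries), so rank(T) ≤ 3.
These bounds meet, so rank(T) = 3.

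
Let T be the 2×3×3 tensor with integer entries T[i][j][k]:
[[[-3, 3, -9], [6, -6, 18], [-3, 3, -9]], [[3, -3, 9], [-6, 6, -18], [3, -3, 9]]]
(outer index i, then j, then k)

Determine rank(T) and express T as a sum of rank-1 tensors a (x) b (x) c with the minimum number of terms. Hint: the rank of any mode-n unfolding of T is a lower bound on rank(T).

Lower bound: T ≠ 0 (e.g. T[0,0,0] = -3), so rank(T) ≥ 1.
Upper bound: if T = a (x) b (x) c then every fibre of T is a multiple of the corresponding factor, so read the factors off the fibres through the nonzero entry T[0,0,0] = -3.
The mode-1 fibre T[:,0,0] = [-3, 3] gives a = [1, -1] (primitive direction); the mode-2 fibre T[0,:,0] = [-3, 6, -3] gives b = [1, -2, 1]; then c[k] = T[0,0,k] / (a[0]·b[0]) = [-3, 3, -9] / 1 = [-3, 3, -9].
Expanding [1, -1] (x) [1, -2, 1] (x) [-3, 3, -9] reproduces all 18 entries of T, so T = [1, -1] (x) [1, -2, 1] (x) [-3, 3, -9] and rank(T) ≤ 1.
These bounds meet, so rank(T) = 1.

rank(T) = 1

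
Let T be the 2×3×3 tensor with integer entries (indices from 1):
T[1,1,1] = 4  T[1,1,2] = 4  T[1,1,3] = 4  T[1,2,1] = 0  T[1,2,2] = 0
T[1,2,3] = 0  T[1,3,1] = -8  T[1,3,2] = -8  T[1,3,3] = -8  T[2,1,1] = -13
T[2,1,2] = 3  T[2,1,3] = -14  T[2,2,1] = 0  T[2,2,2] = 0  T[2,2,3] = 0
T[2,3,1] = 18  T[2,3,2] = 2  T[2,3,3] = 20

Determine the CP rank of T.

Lower bound: the mode-3 unfolding of T (rows indexed by k, columns by (i,j) = (1,1), (1,2), (1,3), (2,1), (2,2), (2,3)) is [[4, 0, -8, -13, 0, 18], [4, 0, -8, 3, 0, 2], [4, 0, -8, -14, 0, 20]].
There the 3×3 minor on rows k ∈ {1, 2, 3}, columns (i,j) ∈ {(1,1), (2,1), (2,3)} is det [[4, -13, 18], [4, 3, 2], [4, -14, 20]] = 64 ≠ 0, so this unfolding has rank ≥ 3; CP rank is at least every unfolding rank, so rank(T) ≥ 3. (Flattening ranks never certify an upper bound on CP rank; for that we must actually write T with 3 rank-1 terms.)
Upper bound: T is a sum of 3 rank-1 terms, T = (0, 1) ⊗ (1, 0, -2) ⊗ (-1, -1, -2) + (0, 1) ⊗ (1, 0, -1) ⊗ (-8, 8, -8) + (1, -1) ⊗ (1, 0, -2) ⊗ (4, 4, 4) (one valid choice — decompositions are not unique — normalised so each a, b is primitive with positive first nonzero entry; check it by expanding all entries), so rank(T) ≤ 3.
These bounds meet, so rank(T) = 3.

3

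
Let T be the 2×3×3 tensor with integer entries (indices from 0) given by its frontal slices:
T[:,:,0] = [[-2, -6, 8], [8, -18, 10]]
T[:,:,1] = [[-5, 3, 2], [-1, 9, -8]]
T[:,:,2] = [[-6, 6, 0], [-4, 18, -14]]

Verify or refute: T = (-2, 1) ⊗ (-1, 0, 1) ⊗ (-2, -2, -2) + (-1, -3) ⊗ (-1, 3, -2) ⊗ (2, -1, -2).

Reconstruct entrywise from the claimed factors. For example, T[1,0,1] = -1 and Σₗ aₗ[1]bₗ[0]cₗ[1] = (1)·(-1)·(-2) + (-3)·(-1)·(-1) = -1; checking all 18 entries, every one matches. The claim holds.

Yes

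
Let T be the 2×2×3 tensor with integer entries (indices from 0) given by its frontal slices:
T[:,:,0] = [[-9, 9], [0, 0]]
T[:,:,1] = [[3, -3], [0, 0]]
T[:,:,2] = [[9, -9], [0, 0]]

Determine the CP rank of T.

1

Lower bound: T ≠ 0 (e.g. T[0,0,0] = -9), so rank(T) ≥ 1.
Upper bound: the mode-1 fibre T[:,0,0] = [-9, 0] gives a = [1, 0] (primitive direction); the mode-2 fibre T[0,:,0] = [-9, 9] gives b = [1, -1]; then c[k] = T[0,0,k] / (a[0]·b[0]) = [-9, 3, 9] / 1 = [-9, 3, 9].
Expanding [1, 0] (x) [1, -1] (x) [-9, 3, 9] reproduces all 12 entries of T, so T = [1, 0] (x) [1, -1] (x) [-9, 3, 9] and rank(T) ≤ 1.
These bounds meet, so rank(T) = 1.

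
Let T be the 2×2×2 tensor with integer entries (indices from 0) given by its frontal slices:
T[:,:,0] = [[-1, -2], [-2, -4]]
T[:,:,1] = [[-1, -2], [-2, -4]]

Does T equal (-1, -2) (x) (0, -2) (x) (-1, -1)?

Reconstruct entry (0,0,0) from the claimed factors: Σₗ aₗ[0]bₗ[0]cₗ[0] = (-1)·(0)·(-1) = 0, but T[0,0,0] = -1. The claim is false.

No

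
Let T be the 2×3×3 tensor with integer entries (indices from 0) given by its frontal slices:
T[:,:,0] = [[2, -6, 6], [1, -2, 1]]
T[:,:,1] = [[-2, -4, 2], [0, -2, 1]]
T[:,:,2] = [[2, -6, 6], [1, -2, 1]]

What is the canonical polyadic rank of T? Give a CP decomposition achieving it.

rank(T) = 3

Lower bound: the mode-2 unfolding of T (rows indexed by j, columns by (i,k) = (0,0), (0,1), (0,2), (1,0), (1,1), (1,2)) is [[2, -2, 2, 1, 0, 1], [-6, -4, -6, -2, -2, -2], [6, 2, 6, 1, 1, 1]].
There the 3×3 minor on rows j ∈ {0, 1, 2}, columns (i,k) ∈ {(0,0), (0,1), (1,0)} is det [[2, -2, 1], [-6, -4, -2], [6, 2, 1]] = 24 ≠ 0, so this unfolding has rank ≥ 3; CP rank is at least every unfolding rank, so rank(T) ≥ 3. (Flattening ranks never certify an upper bound on CP rank; for that we must actually write T with 3 rank-1 terms.)
Upper bound: T is a sum of 3 rank-1 terms, T = [0, 1] ⊗ [1, 0, 0] ⊗ [2, 1, 2] + [1, 0] ⊗ [2, -1, 2] ⊗ [2, 0, 2] + [2, 1] ⊗ [1, 2, -1] ⊗ [-1, -1, -1] (written with every a and b primitive with positive leading entry and the scale carried by c; CP decompositions are not unique, and this one is verified by expanding entrywise), so rank(T) ≤ 3.
These bounds meet, so rank(T) = 3.
Check entry T[0,0,2] = 2: (0)·(1)·(2) + (1)·(2)·(2) + (2)·(1)·(-1) = 2.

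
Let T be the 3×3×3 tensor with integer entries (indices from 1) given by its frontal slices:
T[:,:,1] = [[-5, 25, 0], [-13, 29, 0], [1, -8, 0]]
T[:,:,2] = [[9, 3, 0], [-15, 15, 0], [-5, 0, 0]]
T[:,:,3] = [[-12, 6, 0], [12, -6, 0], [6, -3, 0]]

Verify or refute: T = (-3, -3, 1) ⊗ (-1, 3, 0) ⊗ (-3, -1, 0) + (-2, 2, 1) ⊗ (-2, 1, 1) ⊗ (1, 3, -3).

No

Reconstruct entry (1,3,1) from the claimed factors: Σₗ aₗ[1]bₗ[3]cₗ[1] = (-3)·(0)·(-3) + (-2)·(1)·(1) = -2, but T[1,3,1] = 0. The claim is false.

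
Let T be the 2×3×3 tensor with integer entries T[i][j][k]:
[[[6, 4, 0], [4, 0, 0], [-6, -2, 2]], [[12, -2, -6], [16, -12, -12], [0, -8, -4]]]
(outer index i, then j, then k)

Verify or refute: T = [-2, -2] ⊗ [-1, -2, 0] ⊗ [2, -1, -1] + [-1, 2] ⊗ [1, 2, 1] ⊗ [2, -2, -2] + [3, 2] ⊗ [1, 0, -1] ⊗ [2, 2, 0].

Reconstruct entry (0,0,0) from the claimed factors: Σₗ aₗ[0]bₗ[0]cₗ[0] = (-2)·(-1)·(2) + (-1)·(1)·(2) + (3)·(1)·(2) = 8, but T[0,0,0] = 6. The claim is false.

No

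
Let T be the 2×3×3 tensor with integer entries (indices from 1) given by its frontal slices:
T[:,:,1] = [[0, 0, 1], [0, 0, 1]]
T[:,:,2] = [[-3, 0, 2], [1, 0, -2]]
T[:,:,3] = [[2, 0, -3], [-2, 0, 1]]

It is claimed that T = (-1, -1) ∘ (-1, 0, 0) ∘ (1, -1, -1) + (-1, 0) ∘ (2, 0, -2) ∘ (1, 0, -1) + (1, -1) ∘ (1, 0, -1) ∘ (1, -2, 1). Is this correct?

Yes

Reconstruct entrywise from the claimed factors. For example, T[1,3,1] = 1 and Σₗ aₗ[1]bₗ[3]cₗ[1] = (-1)·(0)·(1) + (-1)·(-2)·(1) + (1)·(-1)·(1) = 1; checking all 18 entries, every one matches. The claim holds.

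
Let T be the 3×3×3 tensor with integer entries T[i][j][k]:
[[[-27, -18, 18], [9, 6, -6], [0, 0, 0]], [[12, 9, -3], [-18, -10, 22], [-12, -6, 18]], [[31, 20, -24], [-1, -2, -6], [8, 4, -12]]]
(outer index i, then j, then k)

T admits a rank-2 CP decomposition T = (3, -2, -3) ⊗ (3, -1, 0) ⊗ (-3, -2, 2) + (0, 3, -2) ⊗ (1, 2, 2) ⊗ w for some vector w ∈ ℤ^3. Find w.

Subtract the known terms from T to get the rank-1 residual R = (0, 3, -2) ⊗ (1, 2, 2) ⊗ w, so R[i,j,k] = a[i]·b[j]·w[k]. Pick indices with nonzero a[1]·b[0] = (3)·(1) = 3. Only the fibre through (1,0,·) is needed: R[1,0,:] = T[1,0,:] − Σₗ aₗ[1]bₗ[0]cₗ = [12, 9, -3] − (-2)·(3)·(-3, -2, 2) = [-6, -3, 9]. Then w[k] = R[1,0,k] / 3 for each k, giving w = [-6, -3, 9] / 3 = (-2, -1, 3).

w = (-2, -1, 3)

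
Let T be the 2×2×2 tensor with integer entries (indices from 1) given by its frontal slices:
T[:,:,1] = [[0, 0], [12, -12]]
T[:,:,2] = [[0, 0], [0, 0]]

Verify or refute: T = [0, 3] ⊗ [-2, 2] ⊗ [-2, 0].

Reconstruct entrywise from the claimed factors. For example, T[2,2,1] = -12 and Σₗ aₗ[2]bₗ[2]cₗ[1] = (3)·(2)·(-2) = -12; checking all 8 entries, every one matches. The claim holds.

Yes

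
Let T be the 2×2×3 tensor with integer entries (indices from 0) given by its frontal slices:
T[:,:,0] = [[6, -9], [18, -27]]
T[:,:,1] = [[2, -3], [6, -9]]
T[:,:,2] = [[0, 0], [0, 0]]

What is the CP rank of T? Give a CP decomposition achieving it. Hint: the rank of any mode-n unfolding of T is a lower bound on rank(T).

Lower bound: T ≠ 0 (e.g. T[0,0,0] = 6), so rank(T) ≥ 1.
Upper bound: if T = a (x) b (x) c then every fibre of T is a multiple of the corresponding factor, so read the factors off the fibres through the nonzero entry T[0,0,0] = 6.
The mode-1 fibre T[:,0,0] = [6, 18] gives a = [1, 3] (primitive direction); the mode-2 fibre T[0,:,0] = [6, -9] gives b = [2, -3]; then c[k] = T[0,0,k] / (a[0]·b[0]) = [6, 2, 0] / 2 = [3, 1, 0].
Expanding [1, 3] (x) [2, -3] (x) [3, 1, 0] reproduces all 12 entries of T, so T = [1, 3] (x) [2, -3] (x) [3, 1, 0] and rank(T) ≤ 1.
These bounds meet, so rank(T) = 1.

rank(T) = 1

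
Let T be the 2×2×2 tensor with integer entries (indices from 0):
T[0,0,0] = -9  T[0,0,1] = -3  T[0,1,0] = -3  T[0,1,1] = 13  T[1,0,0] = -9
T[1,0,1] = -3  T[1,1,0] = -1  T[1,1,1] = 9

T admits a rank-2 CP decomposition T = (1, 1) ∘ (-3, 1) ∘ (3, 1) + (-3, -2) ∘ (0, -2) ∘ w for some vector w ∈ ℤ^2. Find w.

w = (-1, 2)

Subtract the known terms from T to get the rank-1 residual R = (-3, -2) ∘ (0, -2) ∘ w, so R[i,j,k] = a[i]·b[j]·w[k]. Pick indices with nonzero a[0]·b[1] = (-3)·(-2) = 6. Only the fibre through (0,1,·) is needed: R[0,1,:] = T[0,1,:] − Σₗ aₗ[0]bₗ[1]cₗ = [-3, 13] − (1)·(1)·(3, 1) = [-6, 12]. Then w[k] = R[0,1,k] / 6 for each k, giving w = [-6, 12] / 6 = (-1, 2).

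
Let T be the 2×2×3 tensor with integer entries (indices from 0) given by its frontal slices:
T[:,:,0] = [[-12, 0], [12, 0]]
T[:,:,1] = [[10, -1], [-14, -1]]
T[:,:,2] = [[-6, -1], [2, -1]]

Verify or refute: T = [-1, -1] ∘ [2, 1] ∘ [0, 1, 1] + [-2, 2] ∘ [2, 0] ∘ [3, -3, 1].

Yes

Reconstruct entrywise from the claimed factors. For example, T[1,1,2] = -1 and Σₗ aₗ[1]bₗ[1]cₗ[2] = (-1)·(1)·(1) + (2)·(0)·(1) = -1; checking all 12 entries, every one matches. The claim holds.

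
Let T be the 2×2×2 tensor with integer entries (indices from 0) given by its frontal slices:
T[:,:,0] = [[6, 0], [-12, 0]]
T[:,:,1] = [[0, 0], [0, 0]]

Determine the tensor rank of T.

1

Lower bound: T ≠ 0 (e.g. T[0,0,0] = 6), so rank(T) ≥ 1.
Upper bound: if T = a (x) b (x) c then every fibre of T is a multiple of the corresponding factor, so read the factors off the fibres through the nonzero entry T[0,0,0] = 6.
The mode-1 fibre T[:,0,0] = [6, -12] gives a = (1, -2) (primitive direction); the mode-2 fibre T[0,:,0] = [6, 0] gives b = (1, 0); then c[k] = T[0,0,k] / (a[0]·b[0]) = [6, 0] / 1 = (6, 0).
Expanding (1, -2) (x) (1, 0) (x) (6, 0) reproduces all 8 entries of T, so T = (1, -2) (x) (1, 0) (x) (6, 0) and rank(T) ≤ 1.
These bounds meet, so rank(T) = 1.
Check entry T[0,1,1] = 0: (1)·(0)·(0) = 0.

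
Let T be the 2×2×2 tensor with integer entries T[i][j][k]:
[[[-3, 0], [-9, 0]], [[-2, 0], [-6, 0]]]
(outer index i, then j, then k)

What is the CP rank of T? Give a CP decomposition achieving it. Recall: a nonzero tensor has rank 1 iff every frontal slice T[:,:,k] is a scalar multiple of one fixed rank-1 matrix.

rank(T) = 1

Lower bound: T ≠ 0 (e.g. T[0,0,0] = -3), so rank(T) ≥ 1.
Upper bound: if T = a ⊗ b ⊗ c then every fibre of T is a multiple of the corresponding factor, so read the factors off the fibres through the nonzero entry T[0,0,0] = -3.
The mode-1 fibre T[:,0,0] = [-3, -2] gives a = (3, 2) (primitive direction); the mode-2 fibre T[0,:,0] = [-3, -9] gives b = (1, 3); then c[k] = T[0,0,k] / (a[0]·b[0]) = [-3, 0] / 3 = (-1, 0).
Expanding (3, 2) ⊗ (1, 3) ⊗ (-1, 0) reproduces all 8 entries of T, so T = (3, 2) ⊗ (1, 3) ⊗ (-1, 0) and rank(T) ≤ 1.
These bounds meet, so rank(T) = 1.
Check entry T[0,1,1] = 0: (3)·(3)·(0) = 0.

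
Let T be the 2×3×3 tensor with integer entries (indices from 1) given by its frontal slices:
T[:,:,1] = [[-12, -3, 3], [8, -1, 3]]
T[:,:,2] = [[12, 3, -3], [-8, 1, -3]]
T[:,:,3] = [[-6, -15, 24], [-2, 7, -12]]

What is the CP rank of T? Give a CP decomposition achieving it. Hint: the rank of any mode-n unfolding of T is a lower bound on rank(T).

Lower bound: the mode-3 unfolding of T (rows indexed by k, columns by (i,j) = (1,1), (1,2), (1,3), (2,1), (2,2), (2,3)) is [[-12, -3, 3, 8, -1, 3], [12, 3, -3, -8, 1, -3], [-6, -15, 24, -2, 7, -12]].
There the 2×2 minor on rows k ∈ {1, 3}, columns (i,j) ∈ {(1,1), (1,2)} is det [[-12, -3], [-6, -15]] = 162 ≠ 0, so this unfolding has rank ≥ 2; CP rank is at least every unfolding rank, so rank(T) ≥ 2. (Unfolding ranks only ever bound the CP rank from below — rank(T) can be strictly larger than all of them — so the matching upper bound has to come from an explicit 2-term decomposition.)
Upper bound — finding two terms. Write S_k = T[:,:,k] for the frontal slices: S₁ = [[-12, -3, 3], [8, -1, 3]], S₂ = [[12, 3, -3], [-8, 1, -3]], S₃ = [[-6, -15, 24], [-2, 7, -12]].
If T = a₁ (x) b₁ (x) c₁ + a₂ (x) b₂ (x) c₂ then each S_k = c₁[k]·a₁b₁ᵀ + c₂[k]·a₂b₂ᵀ. S₁ and S₃ are linearly independent, so a₁b₁ᵀ and a₂b₂ᵀ must span the same plane of matrices: they are the rank-1 matrices of the form x·S₁ + y·S₃.
The 2×2 minor of x·S₁ + y·S₃ on rows {1,2}, columns {1,2} is 36·x² + 36·xy − 72·y² = 36·(x + 2·y)(x − y), vanishing at (x:y) = (2:-1) and (1:1).
M₁ = 2·S₁ − S₃ = [[-18, 9, -18], [18, -9, 18]] = (-9)·[1, -1][2, -1, 2]ᵀ and M₂ = S₁ + S₃ = [[-18, -18, 27], [6, 6, -9]] = (-3)·[3, -1][2, 2, -3]ᵀ, so take a₁ = [1, -1], b₁ = [2, -1, 2], a₂ = [3, -1], b₂ = [2, 2, -3].
Each slice is an integer combination of E₁ = a₁b₁ᵀ and E₂ = a₂b₂ᵀ: S₁ = −3·E₁ − E₂, S₂ = 3·E₁ + E₂, S₃ = 3·E₁ − 2·E₂; reading off coefficients, c₁ = [-3, 3, 3] and c₂ = [-1, 1, -2].
Hence T = [1, -1] (x) [2, -1, 2] (x) [-3, 3, 3] + [3, -1] (x) [2, 2, -3] (x) [-1, 1, -2], so rank(T) ≤ 2.
These bounds meet, so rank(T) = 2.

rank(T) = 2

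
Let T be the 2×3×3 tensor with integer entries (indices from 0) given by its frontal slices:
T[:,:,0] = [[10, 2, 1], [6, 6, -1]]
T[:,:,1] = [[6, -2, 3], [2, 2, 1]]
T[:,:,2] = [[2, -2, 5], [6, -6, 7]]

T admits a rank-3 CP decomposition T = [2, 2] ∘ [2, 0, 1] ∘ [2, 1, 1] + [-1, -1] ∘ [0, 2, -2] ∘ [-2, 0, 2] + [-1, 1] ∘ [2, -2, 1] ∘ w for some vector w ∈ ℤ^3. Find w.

Subtract the known terms from T to get the rank-1 residual R = [-1, 1] ∘ [2, -2, 1] ∘ w, so R[i,j,k] = a[i]·b[j]·w[k]. Pick indices with nonzero a[0]·b[0] = (-1)·(2) = -2. Only the fibre through (0,0,·) is needed: R[0,0,:] = T[0,0,:] − Σₗ aₗ[0]bₗ[0]cₗ = [10, 6, 2] − (2)·(2)·[2, 1, 1] − (-1)·(0)·[-2, 0, 2] = [2, 2, -2]. Then w[k] = R[0,0,k] / -2 for each k, giving w = [2, 2, -2] / -2 = [-1, -1, 1].

w = [-1, -1, 1]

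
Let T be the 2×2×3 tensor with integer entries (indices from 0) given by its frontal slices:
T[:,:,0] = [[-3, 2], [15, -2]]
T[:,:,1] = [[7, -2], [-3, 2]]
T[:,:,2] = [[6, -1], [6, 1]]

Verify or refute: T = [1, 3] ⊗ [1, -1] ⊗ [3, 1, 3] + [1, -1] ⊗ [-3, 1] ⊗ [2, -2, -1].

Reconstruct entry (0,1,0) from the claimed factors: Σₗ aₗ[0]bₗ[1]cₗ[0] = (1)·(-1)·(3) + (1)·(1)·(2) = -1, but T[0,1,0] = 2. The claim is false.

No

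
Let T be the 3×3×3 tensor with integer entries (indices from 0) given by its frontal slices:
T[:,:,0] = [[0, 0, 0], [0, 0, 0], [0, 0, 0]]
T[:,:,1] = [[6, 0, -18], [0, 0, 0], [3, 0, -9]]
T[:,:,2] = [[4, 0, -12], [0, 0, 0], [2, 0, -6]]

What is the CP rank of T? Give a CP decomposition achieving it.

Lower bound: T ≠ 0 (e.g. T[0,0,1] = 6), so rank(T) ≥ 1.
Upper bound: if T = a ∘ b ∘ c then every fibre of T is a multiple of the corresponding factor, so read the factors off the fibres through the nonzero entry T[0,0,1] = 6.
The mode-1 fibre T[:,0,1] = [6, 0, 3] gives a = [2, 0, 1] (primitive direction); the mode-2 fibre T[0,:,1] = [6, 0, -18] gives b = [1, 0, -3]; then c[k] = T[0,0,k] / (a[0]·b[0]) = [0, 6, 4] / 2 = [0, 3, 2].
Expanding [2, 0, 1] ∘ [1, 0, -3] ∘ [0, 3, 2] reproduces all 27 entries of T, so T = [2, 0, 1] ∘ [1, 0, -3] ∘ [0, 3, 2] and rank(T) ≤ 1.
These bounds meet, so rank(T) = 1.

rank(T) = 1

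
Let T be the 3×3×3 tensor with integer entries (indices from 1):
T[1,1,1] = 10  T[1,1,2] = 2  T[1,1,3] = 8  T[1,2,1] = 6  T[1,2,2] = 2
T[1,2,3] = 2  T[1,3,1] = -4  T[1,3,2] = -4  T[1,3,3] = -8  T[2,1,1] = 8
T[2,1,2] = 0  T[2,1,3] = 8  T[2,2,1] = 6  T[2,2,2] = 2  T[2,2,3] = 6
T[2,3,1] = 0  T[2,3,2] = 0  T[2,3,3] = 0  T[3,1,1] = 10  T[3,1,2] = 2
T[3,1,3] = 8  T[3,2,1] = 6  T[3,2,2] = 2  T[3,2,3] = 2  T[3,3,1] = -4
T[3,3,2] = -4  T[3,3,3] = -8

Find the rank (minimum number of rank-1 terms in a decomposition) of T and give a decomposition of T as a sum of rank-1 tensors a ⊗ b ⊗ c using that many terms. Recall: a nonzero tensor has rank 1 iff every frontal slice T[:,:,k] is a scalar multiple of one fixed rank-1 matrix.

Lower bound: the mode-2 unfolding of T (rows indexed by j, columns by (i,k) = (1,1), (1,2), (1,3), (2,1), (2,2), (2,3), (3,1), (3,2), (3,3)) is [[10, 2, 8, 8, 0, 8, 10, 2, 8], [6, 2, 2, 6, 2, 6, 6, 2, 2], [-4, -4, -8, 0, 0, 0, -4, -4, -8]].
There the 3×3 minor on rows j ∈ {1, 2, 3}, columns (i,k) ∈ {(1,1), (1,2), (1,3)} is det [[10, 2, 8], [6, 2, 2], [-4, -4, -8]] = -128 ≠ 0, so this unfolding has rank ≥ 3; CP rank is at least every unfolding rank, so rank(T) ≥ 3. (This is only a lower bound: in general the CP rank may exceed every unfolding rank, so we still need to exhibit 3 rank-1 terms summing to T.)
Upper bound: T is a sum of 3 rank-1 terms, T = [1, 0, 1] ⊗ [1, 2, 2] ⊗ [-2, -2, -4] + [1, 1, 1] ⊗ [2, 1, 0] ⊗ [2, -2, 2] + [2, 1, 2] ⊗ [1, 1, 0] ⊗ [4, 4, 4] (one valid choice — decompositions are not unique — normalised so each a, b is primitive with positive first nonzero entry; check it by expanding all entries), so rank(T) ≤ 3.
These bounds meet, so rank(T) = 3.
Check entry T[3,2,1] = 6: (1)·(2)·(-2) + (1)·(1)·(2) + (2)·(1)·(4) = 6.

rank(T) = 3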